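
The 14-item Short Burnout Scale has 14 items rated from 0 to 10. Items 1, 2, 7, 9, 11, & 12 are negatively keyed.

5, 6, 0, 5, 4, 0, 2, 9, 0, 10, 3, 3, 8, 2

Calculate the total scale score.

Reverse-coded items (reversed = (0+10) − raw = 10 − raw):
  item 1: 10 − 5 = 5
  item 2: 10 − 6 = 4
  item 7: 10 − 2 = 8
  item 9: 10 − 0 = 10
  item 11: 10 − 3 = 7
  item 12: 10 − 3 = 7
Scored responses: 5, 4, 0, 5, 4, 0, 8, 9, 10, 10, 7, 7, 8, 2
Total = 5 + 4 + 0 + 5 + 4 + 0 + 8 + 9 + 10 + 10 + 7 + 7 + 8 + 2 = 79

79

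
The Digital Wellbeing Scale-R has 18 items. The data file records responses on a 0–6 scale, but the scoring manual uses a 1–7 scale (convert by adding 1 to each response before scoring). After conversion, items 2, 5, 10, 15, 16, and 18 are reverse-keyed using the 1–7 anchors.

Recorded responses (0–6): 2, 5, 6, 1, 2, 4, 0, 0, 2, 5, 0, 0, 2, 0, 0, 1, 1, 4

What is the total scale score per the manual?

Convert to 1–7: 3, 6, 7, 2, 3, 5, 1, 1, 3, 6, 1, 1, 3, 1, 1, 2, 2, 5
Reverse-coded (reversed = (1+7) − raw = 8 − raw):
  item 2: 8 − 6 = 2
  item 5: 8 − 3 = 5
  item 10: 8 − 6 = 2
  item 15: 8 − 1 = 7
  item 16: 8 − 2 = 6
  item 18: 8 − 5 = 3
Scored: 3, 2, 7, 2, 5, 5, 1, 1, 3, 2, 1, 1, 3, 1, 7, 6, 2, 3
Total = 55

55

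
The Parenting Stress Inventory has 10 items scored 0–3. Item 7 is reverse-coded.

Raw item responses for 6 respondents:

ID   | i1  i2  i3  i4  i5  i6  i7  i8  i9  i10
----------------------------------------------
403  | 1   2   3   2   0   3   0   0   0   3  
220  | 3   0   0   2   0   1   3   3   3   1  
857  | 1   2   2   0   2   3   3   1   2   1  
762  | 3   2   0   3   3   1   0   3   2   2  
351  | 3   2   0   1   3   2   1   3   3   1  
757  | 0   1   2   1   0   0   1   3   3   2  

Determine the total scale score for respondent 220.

Respondent 220 raw: 3, 0, 0, 2, 0, 1, 3, 3, 3, 1.
Reverse-coded (reverse-coded value = 3 − response):
  item 1: 3
  item 2: 0
  item 3: 0
  item 4: 2
  item 5: 0
  item 6: 1
  item 7: 3 − 3 = 0
  item 8: 3
  item 9: 3
  item 10: 1
Sum = 3 + 0 + 0 + 2 + 0 + 1 + 0 + 3 + 3 + 1 = 13

13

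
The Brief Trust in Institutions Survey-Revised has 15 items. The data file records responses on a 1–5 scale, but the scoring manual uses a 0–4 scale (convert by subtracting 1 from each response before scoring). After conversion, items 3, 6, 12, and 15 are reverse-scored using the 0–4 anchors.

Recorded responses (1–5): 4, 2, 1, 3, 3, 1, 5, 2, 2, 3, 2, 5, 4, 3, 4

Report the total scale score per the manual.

Convert to 0–4: 3, 1, 0, 2, 2, 0, 4, 1, 1, 2, 1, 4, 3, 2, 3
Reverse-coded (reversed = (0+4) − raw = 4 − raw):
  item 3: 4 − 0 = 4
  item 6: 4 − 0 = 4
  item 12: 4 − 4 = 0
  item 15: 4 − 3 = 1
Scored: 3, 1, 4, 2, 2, 4, 4, 1, 1, 2, 1, 0, 3, 2, 1
Total = 31

31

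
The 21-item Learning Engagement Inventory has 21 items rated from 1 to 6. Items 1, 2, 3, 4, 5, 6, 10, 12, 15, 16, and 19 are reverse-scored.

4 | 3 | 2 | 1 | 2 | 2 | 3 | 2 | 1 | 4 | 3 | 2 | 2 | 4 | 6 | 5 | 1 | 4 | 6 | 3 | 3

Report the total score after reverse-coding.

66

Reversing items 1, 2, 3, 4, 5, 6, 10, 12, 15, 16, and 19 with 7 − raw:
Total = (7−4) + (7−3) + (7−2) + (7−1) + (7−2) + (7−2) + 3 + 2 + 1 + (7−4) + 3 + (7−2) + 2 + 4 + (7−6) + (7−5) + 1 + 4 + (7−6) + 3 + 3
      = 3 + 4 + 5 + 6 + 5 + 5 + 3 + 2 + 1 + 3 + 3 + 5 + 2 + 4 + 1 + 2 + 1 + 4 + 1 + 3 + 3 = 66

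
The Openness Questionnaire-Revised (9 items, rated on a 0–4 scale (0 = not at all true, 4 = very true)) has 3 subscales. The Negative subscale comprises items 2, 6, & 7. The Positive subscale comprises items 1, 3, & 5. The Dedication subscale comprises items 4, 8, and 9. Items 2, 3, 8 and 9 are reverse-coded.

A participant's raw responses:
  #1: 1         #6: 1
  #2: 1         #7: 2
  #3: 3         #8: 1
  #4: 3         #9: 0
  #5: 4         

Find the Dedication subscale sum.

10

Dedication items: 4, 8, 9.
Of these, items 8 and 9 are reverse-coded; reversed = (0+4) − raw = 4 − raw.
  item 4: 3
  item 8: 4 − 1 = 3
  item 9: 4 − 0 = 4
Sum = 3 + 3 + 4 = 10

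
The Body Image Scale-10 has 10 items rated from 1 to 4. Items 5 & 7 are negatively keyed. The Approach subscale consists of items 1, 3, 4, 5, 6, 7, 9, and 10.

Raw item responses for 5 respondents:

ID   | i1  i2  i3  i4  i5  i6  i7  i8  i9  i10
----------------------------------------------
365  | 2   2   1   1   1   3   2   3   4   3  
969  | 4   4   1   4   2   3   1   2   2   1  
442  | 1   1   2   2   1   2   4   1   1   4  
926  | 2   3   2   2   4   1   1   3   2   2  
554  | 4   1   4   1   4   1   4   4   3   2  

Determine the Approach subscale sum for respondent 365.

Respondent 365 raw: 2, 2, 1, 1, 1, 3, 2, 3, 4, 3.
Approach items: 1, 3, 4, 5, 6, 7, 9, 10.
Reverse-coded (on a 1–4 scale, reversed = 5 − raw):
  item 1: 2
  item 3: 1
  item 4: 1
  item 5: 5 − 1 = 4
  item 6: 3
  item 7: 5 − 2 = 3
  item 9: 4
  item 10: 3
Sum = 2 + 1 + 1 + 4 + 3 + 3 + 4 + 3 = 21

21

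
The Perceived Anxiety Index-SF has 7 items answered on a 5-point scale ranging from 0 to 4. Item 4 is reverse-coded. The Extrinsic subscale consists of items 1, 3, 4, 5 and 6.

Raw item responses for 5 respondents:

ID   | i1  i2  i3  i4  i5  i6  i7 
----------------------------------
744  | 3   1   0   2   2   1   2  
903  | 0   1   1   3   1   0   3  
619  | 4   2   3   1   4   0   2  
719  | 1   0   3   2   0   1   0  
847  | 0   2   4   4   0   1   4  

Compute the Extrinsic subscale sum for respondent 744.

Respondent 744 raw: 3, 1, 0, 2, 2, 1, 2.
Extrinsic items: 1, 3, 4, 5, 6.
Reverse-coded (reverse-coded value = 4 − response):
  item 1: 3
  item 3: 0
  item 4: 4 − 2 = 2
  item 5: 2
  item 6: 1
Sum = 3 + 0 + 2 + 2 + 1 = 8

8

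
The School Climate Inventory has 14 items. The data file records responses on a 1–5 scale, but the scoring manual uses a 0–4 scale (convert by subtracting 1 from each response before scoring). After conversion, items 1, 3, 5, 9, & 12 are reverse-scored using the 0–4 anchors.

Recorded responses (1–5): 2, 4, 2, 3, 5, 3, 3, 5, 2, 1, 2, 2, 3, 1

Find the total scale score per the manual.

28

Convert to 0–4: 1, 3, 1, 2, 4, 2, 2, 4, 1, 0, 1, 1, 2, 0
Reverse-coded (reversed = (0+4) − raw = 4 − raw):
  item 1: 4 − 1 = 3
  item 3: 4 − 1 = 3
  item 5: 4 − 4 = 0
  item 9: 4 − 1 = 3
  item 12: 4 − 1 = 3
Scored: 3, 3, 3, 2, 0, 2, 2, 4, 3, 0, 1, 3, 2, 0
Total = 28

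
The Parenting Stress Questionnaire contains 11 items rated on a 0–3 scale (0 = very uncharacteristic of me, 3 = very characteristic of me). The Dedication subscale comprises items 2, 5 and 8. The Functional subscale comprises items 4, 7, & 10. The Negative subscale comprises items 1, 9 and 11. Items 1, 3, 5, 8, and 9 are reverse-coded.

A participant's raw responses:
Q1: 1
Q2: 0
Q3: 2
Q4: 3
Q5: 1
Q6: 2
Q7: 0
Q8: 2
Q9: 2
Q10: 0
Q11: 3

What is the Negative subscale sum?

Negative items: 1, 9, 11.
Of these, items 1 and 9 are reverse-coded; on a 0–3 scale, reversed = 3 − raw.
  item 1: 3 − 1 = 2
  item 9: 3 − 2 = 1
  item 11: 3
Sum = 2 + 1 + 3 = 6

6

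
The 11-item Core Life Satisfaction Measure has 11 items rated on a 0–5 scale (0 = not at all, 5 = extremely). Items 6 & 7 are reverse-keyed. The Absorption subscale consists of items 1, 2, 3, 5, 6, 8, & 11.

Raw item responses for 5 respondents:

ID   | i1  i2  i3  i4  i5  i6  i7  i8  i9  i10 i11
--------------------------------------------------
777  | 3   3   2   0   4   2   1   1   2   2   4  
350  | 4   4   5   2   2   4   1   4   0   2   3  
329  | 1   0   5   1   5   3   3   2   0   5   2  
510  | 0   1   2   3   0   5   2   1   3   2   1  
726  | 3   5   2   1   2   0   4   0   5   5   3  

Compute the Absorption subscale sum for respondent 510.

Respondent 510 raw: 0, 1, 2, 3, 0, 5, 2, 1, 3, 2, 1.
Absorption items: 1, 2, 3, 5, 6, 8, 11.
Reverse-coded (on a 0–5 scale, reversed = 5 − raw):
  item 1: 0
  item 2: 1
  item 3: 2
  item 5: 0
  item 6: 5 − 5 = 0
  item 8: 1
  item 11: 1
Sum = 0 + 1 + 2 + 0 + 0 + 1 + 1 = 5

5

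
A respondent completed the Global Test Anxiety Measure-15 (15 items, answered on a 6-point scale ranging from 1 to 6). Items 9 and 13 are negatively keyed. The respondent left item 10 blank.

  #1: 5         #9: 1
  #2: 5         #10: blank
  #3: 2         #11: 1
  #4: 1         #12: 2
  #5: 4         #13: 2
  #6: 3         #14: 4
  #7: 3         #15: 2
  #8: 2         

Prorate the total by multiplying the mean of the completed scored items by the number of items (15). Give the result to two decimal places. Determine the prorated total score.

Reverse-coded (reversed = (1+6) − raw = 7 − raw):
  item 9: 7 − 1 = 6
  item 13: 7 − 2 = 5
Completed scored items (14 of 15): 5, 5, 2, 1, 4, 3, 3, 2, 6, 1, 2, 5, 4, 2; sum = 45.
Person mean = 45 / 14 ≈ 3.2143
Prorated total = (45 / 14) × 15 = 48.21 (to 2 dp)

48.21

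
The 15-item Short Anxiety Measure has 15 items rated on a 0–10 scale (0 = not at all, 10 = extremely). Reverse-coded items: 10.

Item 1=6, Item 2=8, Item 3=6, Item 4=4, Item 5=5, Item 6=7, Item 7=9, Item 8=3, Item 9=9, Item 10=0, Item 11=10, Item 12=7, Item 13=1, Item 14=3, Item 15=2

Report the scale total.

90

Reversing item 10 with 10 − raw:
Total = 6 + 8 + 6 + 4 + 5 + 7 + 9 + 3 + 9 + (10−0) + 10 + 7 + 1 + 3 + 2
      = 6 + 8 + 6 + 4 + 5 + 7 + 9 + 3 + 9 + 10 + 10 + 7 + 1 + 3 + 2 = 90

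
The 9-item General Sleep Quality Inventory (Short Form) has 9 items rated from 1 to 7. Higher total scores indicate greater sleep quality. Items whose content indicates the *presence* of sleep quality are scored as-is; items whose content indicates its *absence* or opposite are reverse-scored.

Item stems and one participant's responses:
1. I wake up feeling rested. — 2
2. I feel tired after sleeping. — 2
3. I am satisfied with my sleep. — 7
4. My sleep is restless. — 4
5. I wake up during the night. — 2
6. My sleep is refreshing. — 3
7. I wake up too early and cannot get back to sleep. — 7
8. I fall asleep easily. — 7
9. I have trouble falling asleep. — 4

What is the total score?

40

Items 2, 4, 5, 7, 9 describe the absence/opposite of sleep quality → reverse-score.
reversed = (1+7) − raw = 8 − raw.
  item 1: 2
  item 2: 8 − 2 = 6
  item 3: 7
  item 4: 8 − 4 = 4
  item 5: 8 − 2 = 6
  item 6: 3
  item 7: 8 − 7 = 1
  item 8: 7
  item 9: 8 − 4 = 4
Total = 2 + 6 + 7 + 4 + 6 + 3 + 1 + 7 + 4 = 40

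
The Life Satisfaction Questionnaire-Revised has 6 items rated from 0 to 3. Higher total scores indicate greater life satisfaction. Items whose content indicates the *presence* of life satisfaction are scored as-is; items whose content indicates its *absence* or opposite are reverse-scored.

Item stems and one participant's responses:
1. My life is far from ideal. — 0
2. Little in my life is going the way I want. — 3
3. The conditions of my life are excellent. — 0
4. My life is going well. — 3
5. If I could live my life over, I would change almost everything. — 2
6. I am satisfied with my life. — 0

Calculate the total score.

7

Items 1, 2, 5 describe the absence/opposite of life satisfaction → reverse-score.
on a 0–3 scale, reversed = 3 − raw.
  item 1: 3 − 0 = 3
  item 2: 3 − 3 = 0
  item 3: 0
  item 4: 3
  item 5: 3 − 2 = 1
  item 6: 0
Total = 3 + 0 + 0 + 3 + 1 + 0 = 7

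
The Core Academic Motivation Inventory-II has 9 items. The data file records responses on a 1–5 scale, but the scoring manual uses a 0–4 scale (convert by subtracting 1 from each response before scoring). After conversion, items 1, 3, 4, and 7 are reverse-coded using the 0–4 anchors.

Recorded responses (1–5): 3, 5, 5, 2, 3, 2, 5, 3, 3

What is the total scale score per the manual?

Convert to 0–4: 2, 4, 4, 1, 2, 1, 4, 2, 2
Reverse-coded (on a 0–4 scale, reversed = 4 − raw):
  item 1: 4 − 2 = 2
  item 3: 4 − 4 = 0
  item 4: 4 − 1 = 3
  item 7: 4 − 4 = 0
Scored: 2, 4, 0, 3, 2, 1, 0, 2, 2
Total = 16

16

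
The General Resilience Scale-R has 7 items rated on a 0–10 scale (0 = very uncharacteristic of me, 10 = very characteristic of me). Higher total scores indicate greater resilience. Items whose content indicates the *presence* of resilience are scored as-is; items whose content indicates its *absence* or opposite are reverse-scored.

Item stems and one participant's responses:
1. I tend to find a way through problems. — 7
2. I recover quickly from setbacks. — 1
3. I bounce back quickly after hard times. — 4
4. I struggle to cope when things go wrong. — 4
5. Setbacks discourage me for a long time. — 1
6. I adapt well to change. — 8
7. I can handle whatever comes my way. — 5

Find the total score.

40

Items 4, 5 describe the absence/opposite of resilience → reverse-score.
on a 0–10 scale, reversed = 10 − raw.
  item 1: 7
  item 2: 1
  item 3: 4
  item 4: 10 − 4 = 6
  item 5: 10 − 1 = 9
  item 6: 8
  item 7: 5
Total = 7 + 1 + 4 + 6 + 9 + 8 + 5 = 40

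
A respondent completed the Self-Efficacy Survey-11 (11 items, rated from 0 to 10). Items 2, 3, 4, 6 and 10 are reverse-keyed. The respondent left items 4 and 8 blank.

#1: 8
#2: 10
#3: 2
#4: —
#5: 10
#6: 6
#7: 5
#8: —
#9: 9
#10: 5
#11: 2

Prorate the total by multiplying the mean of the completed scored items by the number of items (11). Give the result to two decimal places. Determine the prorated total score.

Reverse-coded (reversed = (0+10) − raw = 10 − raw):
  item 2: 10 − 10 = 0
  item 3: 10 − 2 = 8
  item 6: 10 − 6 = 4
  item 10: 10 − 5 = 5
Completed scored items (9 of 11): 8, 0, 8, 10, 4, 5, 9, 5, 2; sum = 51.
Person mean = 51 / 9 ≈ 5.6667
Prorated total = (51 / 9) × 11 = 62.33 (to 2 dp)

62.33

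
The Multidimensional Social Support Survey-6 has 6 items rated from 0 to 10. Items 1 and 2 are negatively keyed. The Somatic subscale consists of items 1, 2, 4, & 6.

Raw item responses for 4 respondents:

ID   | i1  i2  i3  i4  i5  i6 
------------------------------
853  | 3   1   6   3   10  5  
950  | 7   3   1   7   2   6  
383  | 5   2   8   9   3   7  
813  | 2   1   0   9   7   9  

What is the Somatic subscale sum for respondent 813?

Respondent 813 raw: 2, 1, 0, 9, 7, 9.
Somatic items: 1, 2, 4, 6.
Reverse-coded (on a 0–10 scale, reversed = 10 − raw):
  item 1: 10 − 2 = 8
  item 2: 10 − 1 = 9
  item 4: 9
  item 6: 9
Sum = 8 + 9 + 9 + 9 = 35

35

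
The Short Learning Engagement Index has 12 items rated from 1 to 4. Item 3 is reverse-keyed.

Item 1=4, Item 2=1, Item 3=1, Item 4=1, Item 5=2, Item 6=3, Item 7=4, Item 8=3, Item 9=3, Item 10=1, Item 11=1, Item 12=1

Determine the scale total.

Raw sum = 25. Reverse-keyed items: 3; their raw sum = 1.
Each reversal replaces raw with 5 − raw, changing the total by 5 − 2·raw per item.
Total = 25 + 1·5 − 2·1 = 25 + 5 − 2 = 28

28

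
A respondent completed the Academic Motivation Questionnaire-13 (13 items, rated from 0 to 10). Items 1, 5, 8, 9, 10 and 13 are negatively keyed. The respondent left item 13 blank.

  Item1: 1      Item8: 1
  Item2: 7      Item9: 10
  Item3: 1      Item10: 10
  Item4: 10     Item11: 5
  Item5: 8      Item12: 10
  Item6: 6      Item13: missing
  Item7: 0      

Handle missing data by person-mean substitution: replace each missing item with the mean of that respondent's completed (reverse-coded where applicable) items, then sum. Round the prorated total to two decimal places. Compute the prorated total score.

63.92

Reverse-coded (on a 0–10 scale, reversed = 10 − raw):
  item 1: 10 − 1 = 9
  item 5: 10 − 8 = 2
  item 8: 10 − 1 = 9
  item 9: 10 − 10 = 0
  item 10: 10 − 10 = 0
Completed scored items (12 of 13): 9, 7, 1, 10, 2, 6, 0, 9, 0, 0, 5, 10; sum = 59.
Person mean = 59 / 12 ≈ 4.9167
Prorated total = (59 / 12) × 13 = 63.92 (to 2 dp)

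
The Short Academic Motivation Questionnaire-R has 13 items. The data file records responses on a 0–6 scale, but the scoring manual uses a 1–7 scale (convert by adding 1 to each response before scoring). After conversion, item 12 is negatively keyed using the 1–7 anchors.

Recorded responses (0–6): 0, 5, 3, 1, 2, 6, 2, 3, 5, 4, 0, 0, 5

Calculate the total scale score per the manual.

Convert to 1–7: 1, 6, 4, 2, 3, 7, 3, 4, 6, 5, 1, 1, 6
Reverse-coded (reverse-coded value = 8 − response):
  item 12: 8 − 1 = 7
Scored: 1, 6, 4, 2, 3, 7, 3, 4, 6, 5, 1, 7, 6
Total = 55

55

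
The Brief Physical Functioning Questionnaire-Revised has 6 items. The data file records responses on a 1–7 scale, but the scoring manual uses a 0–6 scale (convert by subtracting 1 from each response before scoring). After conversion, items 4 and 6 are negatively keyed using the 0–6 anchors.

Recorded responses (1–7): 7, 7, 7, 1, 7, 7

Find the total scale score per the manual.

30

Convert to 0–6: 6, 6, 6, 0, 6, 6
Reverse-coded (reverse-coded value = 6 − response):
  item 4: 6 − 0 = 6
  item 6: 6 − 6 = 0
Scored: 6, 6, 6, 6, 6, 0
Total = 30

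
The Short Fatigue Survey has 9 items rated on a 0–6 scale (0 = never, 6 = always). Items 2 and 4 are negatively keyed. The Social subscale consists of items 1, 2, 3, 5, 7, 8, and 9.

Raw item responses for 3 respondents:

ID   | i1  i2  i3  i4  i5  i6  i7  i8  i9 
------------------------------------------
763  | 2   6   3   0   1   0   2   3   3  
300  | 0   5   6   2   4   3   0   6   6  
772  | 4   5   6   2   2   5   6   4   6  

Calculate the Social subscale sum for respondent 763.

14

Respondent 763 raw: 2, 6, 3, 0, 1, 0, 2, 3, 3.
Social items: 1, 2, 3, 5, 7, 8, 9.
Reverse-coded (reversed = (0+6) − raw = 6 − raw):
  item 1: 2
  item 2: 6 − 6 = 0
  item 3: 3
  item 5: 1
  item 7: 2
  item 8: 3
  item 9: 3
Sum = 2 + 0 + 3 + 1 + 2 + 3 + 3 = 14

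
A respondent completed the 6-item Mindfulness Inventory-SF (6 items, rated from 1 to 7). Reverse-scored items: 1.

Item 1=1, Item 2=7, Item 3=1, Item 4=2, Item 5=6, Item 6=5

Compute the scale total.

Reverse-coded items (on a 1–7 scale, reversed = 8 − raw):
  item 1: 8 − 1 = 7
After reverse-coding: 7, 7, 1, 2, 6, 5
Total = 7 + 7 + 1 + 2 + 6 + 5 = 28

28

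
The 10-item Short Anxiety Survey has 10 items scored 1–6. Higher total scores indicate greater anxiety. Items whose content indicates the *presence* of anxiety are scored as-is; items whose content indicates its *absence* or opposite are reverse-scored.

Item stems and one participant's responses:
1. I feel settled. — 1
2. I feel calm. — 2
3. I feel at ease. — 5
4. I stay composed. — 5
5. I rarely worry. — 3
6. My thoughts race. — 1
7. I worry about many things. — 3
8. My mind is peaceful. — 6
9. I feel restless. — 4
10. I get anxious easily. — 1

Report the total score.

Items 1, 2, 3, 4, 5, 8 describe the absence/opposite of anxiety → reverse-score.
reversed = (1+6) − raw = 7 − raw.
  item 1: 7 − 1 = 6
  item 2: 7 − 2 = 5
  item 3: 7 − 5 = 2
  item 4: 7 − 5 = 2
  item 5: 7 − 3 = 4
  item 6: 1
  item 7: 3
  item 8: 7 − 6 = 1
  item 9: 4
  item 10: 1
Total = 6 + 5 + 2 + 2 + 4 + 1 + 3 + 1 + 4 + 1 = 29

29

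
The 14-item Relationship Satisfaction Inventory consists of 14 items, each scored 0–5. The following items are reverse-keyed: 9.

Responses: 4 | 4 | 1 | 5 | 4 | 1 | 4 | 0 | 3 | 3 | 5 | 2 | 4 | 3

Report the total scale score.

42

Reverse-coded items (reversed = (0+5) − raw = 5 − raw):
  item 9: 5 − 3 = 2
After reverse-coding: 4, 4, 1, 5, 4, 1, 4, 0, 2, 3, 5, 2, 4, 3
Total = 4 + 4 + 1 + 5 + 4 + 1 + 4 + 0 + 2 + 3 + 5 + 2 + 4 + 3 = 42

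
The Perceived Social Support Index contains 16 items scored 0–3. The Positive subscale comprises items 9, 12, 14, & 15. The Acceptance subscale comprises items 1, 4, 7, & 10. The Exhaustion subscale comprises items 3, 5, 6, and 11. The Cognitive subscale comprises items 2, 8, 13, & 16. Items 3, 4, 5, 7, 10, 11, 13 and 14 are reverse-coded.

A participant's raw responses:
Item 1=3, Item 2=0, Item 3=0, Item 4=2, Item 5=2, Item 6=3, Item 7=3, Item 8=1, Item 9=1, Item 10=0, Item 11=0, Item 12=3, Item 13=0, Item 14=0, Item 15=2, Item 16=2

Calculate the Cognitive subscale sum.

6

Cognitive items: 2, 8, 13, 16.
Of these, item 13 is reverse-coded; reverse-coded value = 3 − response.
  item 2: 0
  item 8: 1
  item 13: 3 − 0 = 3
  item 16: 2
Sum = 0 + 1 + 3 + 2 = 6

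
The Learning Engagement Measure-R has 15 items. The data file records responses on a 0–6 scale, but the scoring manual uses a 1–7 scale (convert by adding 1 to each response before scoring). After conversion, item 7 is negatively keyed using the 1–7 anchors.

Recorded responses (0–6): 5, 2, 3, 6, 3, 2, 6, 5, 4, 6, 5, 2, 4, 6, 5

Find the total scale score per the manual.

Convert to 1–7: 6, 3, 4, 7, 4, 3, 7, 6, 5, 7, 6, 3, 5, 7, 6
Reverse-coded (reversed = (1+7) − raw = 8 − raw):
  item 7: 8 − 7 = 1
Scored: 6, 3, 4, 7, 4, 3, 1, 6, 5, 7, 6, 3, 5, 7, 6
Total = 73

73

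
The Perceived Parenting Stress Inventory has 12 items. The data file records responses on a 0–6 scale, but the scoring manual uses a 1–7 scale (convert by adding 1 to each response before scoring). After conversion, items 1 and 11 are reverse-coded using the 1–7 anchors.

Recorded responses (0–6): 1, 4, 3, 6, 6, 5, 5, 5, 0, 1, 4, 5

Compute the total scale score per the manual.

Convert to 1–7: 2, 5, 4, 7, 7, 6, 6, 6, 1, 2, 5, 6
Reverse-coded (reversed = (1+7) − raw = 8 − raw):
  item 1: 8 − 2 = 6
  item 11: 8 − 5 = 3
Scored: 6, 5, 4, 7, 7, 6, 6, 6, 1, 2, 3, 6
Total = 59

59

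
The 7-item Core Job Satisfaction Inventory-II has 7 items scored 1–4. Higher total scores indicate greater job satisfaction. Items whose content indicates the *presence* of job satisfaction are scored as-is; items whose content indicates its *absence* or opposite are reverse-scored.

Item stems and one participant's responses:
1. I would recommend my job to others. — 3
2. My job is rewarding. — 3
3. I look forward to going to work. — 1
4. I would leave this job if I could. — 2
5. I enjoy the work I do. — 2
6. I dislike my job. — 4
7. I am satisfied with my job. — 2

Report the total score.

15

Items 4, 6 describe the absence/opposite of job satisfaction → reverse-score.
reverse-coded value = 5 − response.
  item 1: 3
  item 2: 3
  item 3: 1
  item 4: 5 − 2 = 3
  item 5: 2
  item 6: 5 − 4 = 1
  item 7: 2
Total = 3 + 3 + 1 + 3 + 2 + 1 + 2 = 15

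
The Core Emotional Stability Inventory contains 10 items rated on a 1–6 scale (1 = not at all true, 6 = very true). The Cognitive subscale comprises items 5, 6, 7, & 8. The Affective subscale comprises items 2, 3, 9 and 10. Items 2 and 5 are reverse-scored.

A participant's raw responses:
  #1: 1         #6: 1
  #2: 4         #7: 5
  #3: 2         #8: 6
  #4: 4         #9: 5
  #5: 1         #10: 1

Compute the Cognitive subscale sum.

Cognitive items: 5, 6, 7, 8.
Of these, item 5 is reverse-scored; reverse-coded value = 7 − response.
  item 5: 7 − 1 = 6
  item 6: 1
  item 7: 5
  item 8: 6
Sum = 6 + 1 + 5 + 6 = 18

18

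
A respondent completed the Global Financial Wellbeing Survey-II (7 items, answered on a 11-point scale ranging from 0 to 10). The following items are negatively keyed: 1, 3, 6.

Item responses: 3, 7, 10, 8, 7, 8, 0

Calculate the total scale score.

Reversing items 1, 3 and 6 with 10 − raw:
Total = (10−3) + 7 + (10−10) + 8 + 7 + (10−8) + 0
      = 7 + 7 + 0 + 8 + 7 + 2 + 0 = 31

31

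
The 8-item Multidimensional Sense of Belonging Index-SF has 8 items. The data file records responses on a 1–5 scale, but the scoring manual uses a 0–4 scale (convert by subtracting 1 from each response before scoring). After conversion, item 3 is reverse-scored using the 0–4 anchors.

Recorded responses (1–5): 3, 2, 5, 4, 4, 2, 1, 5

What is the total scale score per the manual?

14

Convert to 0–4: 2, 1, 4, 3, 3, 1, 0, 4
Reverse-coded (on a 0–4 scale, reversed = 4 − raw):
  item 3: 4 − 4 = 0
Scored: 2, 1, 0, 3, 3, 1, 0, 4
Total = 14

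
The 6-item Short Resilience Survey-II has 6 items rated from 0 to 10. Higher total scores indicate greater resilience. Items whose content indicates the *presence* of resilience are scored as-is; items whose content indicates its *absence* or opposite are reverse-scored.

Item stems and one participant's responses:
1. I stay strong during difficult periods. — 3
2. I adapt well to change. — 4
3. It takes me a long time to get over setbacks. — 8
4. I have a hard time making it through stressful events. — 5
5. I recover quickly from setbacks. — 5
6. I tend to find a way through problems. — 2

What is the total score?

Items 3, 4 describe the absence/opposite of resilience → reverse-score.
on a 0–10 scale, reversed = 10 − raw.
  item 1: 3
  item 2: 4
  item 3: 10 − 8 = 2
  item 4: 10 − 5 = 5
  item 5: 5
  item 6: 2
Total = 3 + 4 + 2 + 5 + 5 + 2 = 21

21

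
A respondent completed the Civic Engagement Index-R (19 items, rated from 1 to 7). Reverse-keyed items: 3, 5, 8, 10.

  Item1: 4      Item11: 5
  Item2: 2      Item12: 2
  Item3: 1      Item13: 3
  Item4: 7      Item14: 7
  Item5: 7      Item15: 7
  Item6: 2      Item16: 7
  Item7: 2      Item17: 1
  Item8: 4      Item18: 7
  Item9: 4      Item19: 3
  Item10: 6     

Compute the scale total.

Reverse-keyed items use 8 − raw:
  item 3: 8 − 1 = 7
  item 5: 8 − 7 = 1
  item 8: 8 − 4 = 4
  item 10: 8 − 6 = 2
After reverse-coding: 4, 2, 7, 7, 1, 2, 2, 4, 4, 2, 5, 2, 3, 7, 7, 7, 1, 7, 3
Total = 4 + 2 + 7 + 7 + 1 + 2 + 2 + 4 + 4 + 2 + 5 + 2 + 3 + 7 + 7 + 7 + 1 + 7 + 3 = 77

77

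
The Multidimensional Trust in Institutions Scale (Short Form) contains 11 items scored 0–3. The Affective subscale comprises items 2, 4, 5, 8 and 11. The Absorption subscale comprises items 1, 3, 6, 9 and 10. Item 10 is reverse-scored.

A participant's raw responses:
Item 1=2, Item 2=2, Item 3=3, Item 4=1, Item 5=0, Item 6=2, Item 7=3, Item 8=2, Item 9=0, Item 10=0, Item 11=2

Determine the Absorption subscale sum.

10

Absorption items: 1, 3, 6, 9, 10.
Of these, item 10 is reverse-scored; on a 0–3 scale, reversed = 3 − raw.
  item 1: 2
  item 3: 3
  item 6: 2
  item 9: 0
  item 10: 3 − 0 = 3
Sum = 2 + 3 + 2 + 0 + 3 = 10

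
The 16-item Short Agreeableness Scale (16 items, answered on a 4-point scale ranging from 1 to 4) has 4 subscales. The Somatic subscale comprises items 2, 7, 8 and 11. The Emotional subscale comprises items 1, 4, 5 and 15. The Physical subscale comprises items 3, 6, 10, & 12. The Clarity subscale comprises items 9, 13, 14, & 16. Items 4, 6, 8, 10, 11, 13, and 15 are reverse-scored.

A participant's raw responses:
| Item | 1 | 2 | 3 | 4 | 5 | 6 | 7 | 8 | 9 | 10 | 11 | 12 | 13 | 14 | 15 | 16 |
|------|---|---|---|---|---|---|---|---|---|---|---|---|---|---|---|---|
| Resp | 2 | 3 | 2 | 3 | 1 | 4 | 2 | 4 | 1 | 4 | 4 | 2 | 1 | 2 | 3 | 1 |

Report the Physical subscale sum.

Physical items: 3, 6, 10, 12.
Of these, items 6 & 10 are reverse-scored; reversed = (1+4) − raw = 5 − raw.
  item 3: 2
  item 6: 5 − 4 = 1
  item 10: 5 − 4 = 1
  item 12: 2
Sum = 2 + 1 + 1 + 2 = 6

6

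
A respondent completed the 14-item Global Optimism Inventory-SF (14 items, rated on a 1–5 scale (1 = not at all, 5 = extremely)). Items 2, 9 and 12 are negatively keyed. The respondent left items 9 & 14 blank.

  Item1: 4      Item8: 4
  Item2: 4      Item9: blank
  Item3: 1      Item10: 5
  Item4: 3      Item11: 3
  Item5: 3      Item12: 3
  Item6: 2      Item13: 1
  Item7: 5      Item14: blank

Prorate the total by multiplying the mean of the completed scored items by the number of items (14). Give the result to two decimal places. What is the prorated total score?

Reverse-coded (reversed = (1+5) − raw = 6 − raw):
  item 2: 6 − 4 = 2
  item 12: 6 − 3 = 3
Completed scored items (12 of 14): 4, 2, 1, 3, 3, 2, 5, 4, 5, 3, 3, 1; sum = 36.
Person mean = 36 / 12 ≈ 3.0000
Prorated total = (36 / 12) × 14 = 42.00 (to 2 dp)

42.00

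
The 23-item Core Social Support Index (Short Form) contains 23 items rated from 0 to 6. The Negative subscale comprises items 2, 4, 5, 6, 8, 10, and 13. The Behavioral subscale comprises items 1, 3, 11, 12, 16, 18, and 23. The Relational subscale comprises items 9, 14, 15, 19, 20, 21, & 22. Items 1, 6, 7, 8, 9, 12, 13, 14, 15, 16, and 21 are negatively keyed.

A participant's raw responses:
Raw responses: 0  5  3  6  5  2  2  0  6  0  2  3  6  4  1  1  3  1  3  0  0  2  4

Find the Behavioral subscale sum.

24

Behavioral items: 1, 3, 11, 12, 16, 18, 23.
Of these, items 1, 12, & 16 are negatively keyed; reverse-coded value = 6 − response.
  item 1: 6 − 0 = 6
  item 3: 3
  item 11: 2
  item 12: 6 − 3 = 3
  item 16: 6 − 1 = 5
  item 18: 1
  item 23: 4
Sum = 6 + 3 + 2 + 3 + 5 + 1 + 4 = 24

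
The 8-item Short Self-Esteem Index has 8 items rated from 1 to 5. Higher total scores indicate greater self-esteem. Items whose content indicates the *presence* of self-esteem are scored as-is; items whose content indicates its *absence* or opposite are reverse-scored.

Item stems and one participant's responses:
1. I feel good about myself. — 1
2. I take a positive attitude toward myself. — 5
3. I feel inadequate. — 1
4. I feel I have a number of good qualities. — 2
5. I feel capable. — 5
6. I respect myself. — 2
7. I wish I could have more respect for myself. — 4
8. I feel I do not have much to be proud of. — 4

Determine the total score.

24

Items 3, 7, 8 describe the absence/opposite of self-esteem → reverse-score.
reverse-coded value = 6 − response.
  item 1: 1
  item 2: 5
  item 3: 6 − 1 = 5
  item 4: 2
  item 5: 5
  item 6: 2
  item 7: 6 − 4 = 2
  item 8: 6 − 4 = 2
Total = 1 + 5 + 5 + 2 + 5 + 2 + 2 + 2 = 24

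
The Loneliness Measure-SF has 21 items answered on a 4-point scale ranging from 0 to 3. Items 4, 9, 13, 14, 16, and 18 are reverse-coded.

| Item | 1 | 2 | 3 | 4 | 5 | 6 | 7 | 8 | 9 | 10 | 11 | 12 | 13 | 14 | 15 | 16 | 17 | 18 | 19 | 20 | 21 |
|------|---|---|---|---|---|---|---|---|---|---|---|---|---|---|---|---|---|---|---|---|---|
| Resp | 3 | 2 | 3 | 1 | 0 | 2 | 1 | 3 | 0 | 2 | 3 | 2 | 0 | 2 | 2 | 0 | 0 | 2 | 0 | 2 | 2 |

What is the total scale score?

40

Reverse-coded items use 3 − raw:
  item 4: 3 − 1 = 2
  item 9: 3 − 0 = 3
  item 13: 3 − 0 = 3
  item 14: 3 − 2 = 1
  item 16: 3 − 0 = 3
  item 18: 3 − 2 = 1
Scored items: 3, 2, 3, 2, 0, 2, 1, 3, 3, 2, 3, 2, 3, 1, 2, 3, 0, 1, 0, 2, 2
Total = 3 + 2 + 3 + 2 + 0 + 2 + 1 + 3 + 3 + 2 + 3 + 2 + 3 + 1 + 2 + 3 + 0 + 1 + 0 + 2 + 2 = 40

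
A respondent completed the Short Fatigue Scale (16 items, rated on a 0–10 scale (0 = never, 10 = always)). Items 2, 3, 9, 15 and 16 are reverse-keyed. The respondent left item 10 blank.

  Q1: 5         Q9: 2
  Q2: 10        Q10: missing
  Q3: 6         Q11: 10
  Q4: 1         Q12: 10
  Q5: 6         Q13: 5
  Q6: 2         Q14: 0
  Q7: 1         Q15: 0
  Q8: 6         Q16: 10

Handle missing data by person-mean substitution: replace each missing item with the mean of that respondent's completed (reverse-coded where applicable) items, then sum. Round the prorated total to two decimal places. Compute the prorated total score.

72.53

Reverse-coded (on a 0–10 scale, reversed = 10 − raw):
  item 2: 10 − 10 = 0
  item 3: 10 − 6 = 4
  item 9: 10 − 2 = 8
  item 15: 10 − 0 = 10
  item 16: 10 − 10 = 0
Completed scored items (15 of 16): 5, 0, 4, 1, 6, 2, 1, 6, 8, 10, 10, 5, 0, 10, 0; sum = 68.
Person mean = 68 / 15 ≈ 4.5333
Prorated total = (68 / 15) × 16 = 72.53 (to 2 dp)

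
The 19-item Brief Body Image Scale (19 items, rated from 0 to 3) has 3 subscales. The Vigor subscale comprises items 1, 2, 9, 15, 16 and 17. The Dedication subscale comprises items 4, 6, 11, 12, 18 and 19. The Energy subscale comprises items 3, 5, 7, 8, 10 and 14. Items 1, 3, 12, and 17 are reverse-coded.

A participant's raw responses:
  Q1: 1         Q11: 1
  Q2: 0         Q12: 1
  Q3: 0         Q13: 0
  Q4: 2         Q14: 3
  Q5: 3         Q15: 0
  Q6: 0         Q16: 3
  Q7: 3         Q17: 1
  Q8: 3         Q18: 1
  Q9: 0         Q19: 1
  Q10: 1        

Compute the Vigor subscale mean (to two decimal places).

1.17

Vigor items: 1, 2, 9, 15, 16, 17.
Of these, items 1 and 17 are reverse-coded; reversed = (0+3) − raw = 3 − raw.
  item 1: 3 − 1 = 2
  item 2: 0
  item 9: 0
  item 15: 0
  item 16: 3
  item 17: 3 − 1 = 2
Sum = 2 + 0 + 0 + 0 + 3 + 2 = 7
Mean = 7 / 6 = 1.17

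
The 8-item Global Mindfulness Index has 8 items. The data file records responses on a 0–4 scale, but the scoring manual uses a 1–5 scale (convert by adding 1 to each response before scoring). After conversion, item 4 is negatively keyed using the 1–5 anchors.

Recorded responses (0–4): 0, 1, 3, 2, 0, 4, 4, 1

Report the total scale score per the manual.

Convert to 1–5: 1, 2, 4, 3, 1, 5, 5, 2
Reverse-coded (on a 1–5 scale, reversed = 6 − raw):
  item 4: 6 − 3 = 3
Scored: 1, 2, 4, 3, 1, 5, 5, 2
Total = 23

23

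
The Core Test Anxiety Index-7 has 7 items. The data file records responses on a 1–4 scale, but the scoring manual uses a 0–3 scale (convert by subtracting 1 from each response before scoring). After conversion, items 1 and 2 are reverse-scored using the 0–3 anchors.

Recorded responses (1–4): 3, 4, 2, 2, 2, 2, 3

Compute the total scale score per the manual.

Convert to 0–3: 2, 3, 1, 1, 1, 1, 2
Reverse-coded (reversed = (0+3) − raw = 3 − raw):
  item 1: 3 − 2 = 1
  item 2: 3 − 3 = 0
Scored: 1, 0, 1, 1, 1, 1, 2
Total = 7

7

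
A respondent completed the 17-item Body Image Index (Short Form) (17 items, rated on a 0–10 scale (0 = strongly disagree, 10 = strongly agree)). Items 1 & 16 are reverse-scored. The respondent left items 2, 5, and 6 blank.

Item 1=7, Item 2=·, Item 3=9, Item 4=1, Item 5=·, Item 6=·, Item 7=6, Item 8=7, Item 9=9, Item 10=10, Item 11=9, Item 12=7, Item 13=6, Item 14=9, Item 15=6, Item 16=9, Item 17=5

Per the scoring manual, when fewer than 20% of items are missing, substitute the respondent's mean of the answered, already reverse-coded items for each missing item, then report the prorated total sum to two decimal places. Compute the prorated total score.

Reverse-coded (on a 0–10 scale, reversed = 10 − raw):
  item 1: 10 − 7 = 3
  item 16: 10 − 9 = 1
Completed scored items (14 of 17): 3, 9, 1, 6, 7, 9, 10, 9, 7, 6, 9, 6, 1, 5; sum = 88.
Person mean = 88 / 14 ≈ 6.2857
Prorated total = (88 / 14) × 17 = 106.86 (to 2 dp)

106.86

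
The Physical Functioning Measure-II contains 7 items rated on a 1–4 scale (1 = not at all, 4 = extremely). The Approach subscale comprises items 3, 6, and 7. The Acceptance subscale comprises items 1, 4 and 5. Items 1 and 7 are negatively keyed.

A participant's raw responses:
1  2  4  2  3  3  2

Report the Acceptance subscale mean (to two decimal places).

3.00

Acceptance items: 1, 4, 5.
Of these, item 1 is negatively keyed; reverse-coded value = 5 − response.
  item 1: 5 − 1 = 4
  item 4: 2
  item 5: 3
Sum = 4 + 2 + 3 = 9
Mean = 9 / 3 = 3.00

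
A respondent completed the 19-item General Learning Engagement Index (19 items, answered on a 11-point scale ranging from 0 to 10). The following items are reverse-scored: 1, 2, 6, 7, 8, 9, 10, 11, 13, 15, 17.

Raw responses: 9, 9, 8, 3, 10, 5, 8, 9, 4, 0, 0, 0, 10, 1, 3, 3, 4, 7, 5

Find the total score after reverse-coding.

86

Reverse-coded items (reversed = (0+10) − raw = 10 − raw):
  item 1: 10 − 9 = 1
  item 2: 10 − 9 = 1
  item 6: 10 − 5 = 5
  item 7: 10 − 8 = 2
  item 8: 10 − 9 = 1
  item 9: 10 − 4 = 6
  item 10: 10 − 0 = 10
  item 11: 10 − 0 = 10
  item 13: 10 − 10 = 0
  item 15: 10 − 3 = 7
  item 17: 10 − 4 = 6
Scored items: 1, 1, 8, 3, 10, 5, 2, 1, 6, 10, 10, 0, 0, 1, 7, 3, 6, 7, 5
Total = 1 + 1 + 8 + 3 + 10 + 5 + 2 + 1 + 6 + 10 + 10 + 0 + 0 + 1 + 7 + 3 + 6 + 7 + 5 = 86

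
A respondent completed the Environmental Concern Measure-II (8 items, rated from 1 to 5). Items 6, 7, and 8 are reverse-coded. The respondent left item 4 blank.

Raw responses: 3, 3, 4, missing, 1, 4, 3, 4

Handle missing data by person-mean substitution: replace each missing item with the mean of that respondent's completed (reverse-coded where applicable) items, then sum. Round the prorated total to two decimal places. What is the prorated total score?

Reverse-coded (on a 1–5 scale, reversed = 6 − raw):
  item 6: 6 − 4 = 2
  item 7: 6 − 3 = 3
  item 8: 6 − 4 = 2
Completed scored items (7 of 8): 3, 3, 4, 1, 2, 3, 2; sum = 18.
Person mean = 18 / 7 ≈ 2.5714
Prorated total = (18 / 7) × 8 = 20.57 (to 2 dp)

20.57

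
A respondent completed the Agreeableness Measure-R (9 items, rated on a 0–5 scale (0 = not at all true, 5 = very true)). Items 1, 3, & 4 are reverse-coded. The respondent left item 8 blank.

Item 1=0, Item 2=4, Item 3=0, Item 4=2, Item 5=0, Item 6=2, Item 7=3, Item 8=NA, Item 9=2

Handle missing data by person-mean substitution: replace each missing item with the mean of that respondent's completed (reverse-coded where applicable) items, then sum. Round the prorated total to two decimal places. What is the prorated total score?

Reverse-coded (on a 0–5 scale, reversed = 5 − raw):
  item 1: 5 − 0 = 5
  item 3: 5 − 0 = 5
  item 4: 5 − 2 = 3
Completed scored items (8 of 9): 5, 4, 5, 3, 0, 2, 3, 2; sum = 24.
Person mean = 24 / 8 ≈ 3.0000
Prorated total = (24 / 8) × 9 = 27.00 (to 2 dp)

27.00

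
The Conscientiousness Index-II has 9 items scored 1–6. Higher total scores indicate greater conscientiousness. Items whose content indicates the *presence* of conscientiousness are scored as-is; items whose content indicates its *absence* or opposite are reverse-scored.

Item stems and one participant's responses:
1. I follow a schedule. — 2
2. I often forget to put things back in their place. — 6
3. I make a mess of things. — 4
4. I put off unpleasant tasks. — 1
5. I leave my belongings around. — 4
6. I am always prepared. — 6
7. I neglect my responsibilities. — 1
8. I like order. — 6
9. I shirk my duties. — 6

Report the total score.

34

Items 2, 3, 4, 5, 7, 9 describe the absence/opposite of conscientiousness → reverse-score.
on a 1–6 scale, reversed = 7 − raw.
  item 1: 2
  item 2: 7 − 6 = 1
  item 3: 7 − 4 = 3
  item 4: 7 − 1 = 6
  item 5: 7 − 4 = 3
  item 6: 6
  item 7: 7 − 1 = 6
  item 8: 6
  item 9: 7 − 6 = 1
Total = 2 + 1 + 3 + 6 + 3 + 6 + 6 + 6 + 1 = 34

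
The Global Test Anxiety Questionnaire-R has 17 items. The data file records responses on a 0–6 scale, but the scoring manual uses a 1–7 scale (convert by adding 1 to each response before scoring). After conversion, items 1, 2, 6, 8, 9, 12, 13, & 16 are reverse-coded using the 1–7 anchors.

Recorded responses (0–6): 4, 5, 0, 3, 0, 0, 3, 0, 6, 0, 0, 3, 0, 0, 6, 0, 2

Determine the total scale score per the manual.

Convert to 1–7: 5, 6, 1, 4, 1, 1, 4, 1, 7, 1, 1, 4, 1, 1, 7, 1, 3
Reverse-coded (reverse-coded value = 8 − response):
  item 1: 8 − 5 = 3
  item 2: 8 − 6 = 2
  item 6: 8 − 1 = 7
  item 8: 8 − 1 = 7
  item 9: 8 − 7 = 1
  item 12: 8 − 4 = 4
  item 13: 8 − 1 = 7
  item 16: 8 − 1 = 7
Scored: 3, 2, 1, 4, 1, 7, 4, 7, 1, 1, 1, 4, 7, 1, 7, 7, 3
Total = 61

61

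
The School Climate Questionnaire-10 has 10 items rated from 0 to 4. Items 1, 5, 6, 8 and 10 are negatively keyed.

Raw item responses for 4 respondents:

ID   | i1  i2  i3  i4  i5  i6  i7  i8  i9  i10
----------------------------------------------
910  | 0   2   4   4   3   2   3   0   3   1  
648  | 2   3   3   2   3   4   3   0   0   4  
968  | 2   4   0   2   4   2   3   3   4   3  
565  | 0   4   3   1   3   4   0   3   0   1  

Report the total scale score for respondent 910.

Respondent 910 raw: 0, 2, 4, 4, 3, 2, 3, 0, 3, 1.
Reverse-coded (on a 0–4 scale, reversed = 4 − raw):
  item 1: 4 − 0 = 4
  item 2: 2
  item 3: 4
  item 4: 4
  item 5: 4 − 3 = 1
  item 6: 4 − 2 = 2
  item 7: 3
  item 8: 4 − 0 = 4
  item 9: 3
  item 10: 4 − 1 = 3
Sum = 4 + 2 + 4 + 4 + 1 + 2 + 3 + 4 + 3 + 3 = 30

30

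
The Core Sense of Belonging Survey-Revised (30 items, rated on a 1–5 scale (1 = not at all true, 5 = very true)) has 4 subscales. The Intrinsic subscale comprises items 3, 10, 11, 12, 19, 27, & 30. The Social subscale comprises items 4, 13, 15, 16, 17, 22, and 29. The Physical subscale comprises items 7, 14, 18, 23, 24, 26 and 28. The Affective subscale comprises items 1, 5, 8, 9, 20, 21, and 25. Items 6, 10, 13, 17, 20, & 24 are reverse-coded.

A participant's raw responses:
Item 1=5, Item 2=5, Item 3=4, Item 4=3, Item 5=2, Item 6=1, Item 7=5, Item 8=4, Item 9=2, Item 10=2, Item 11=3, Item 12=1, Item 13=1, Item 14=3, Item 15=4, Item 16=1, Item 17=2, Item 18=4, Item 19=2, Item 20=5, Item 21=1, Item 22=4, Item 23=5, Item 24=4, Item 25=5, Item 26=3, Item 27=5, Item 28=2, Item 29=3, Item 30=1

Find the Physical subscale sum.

24

Physical items: 7, 14, 18, 23, 24, 26, 28.
Of these, item 24 is reverse-coded; on a 1–5 scale, reversed = 6 − raw.
  item 7: 5
  item 14: 3
  item 18: 4
  item 23: 5
  item 24: 6 − 4 = 2
  item 26: 3
  item 28: 2
Sum = 5 + 3 + 4 + 5 + 2 + 3 + 2 = 24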